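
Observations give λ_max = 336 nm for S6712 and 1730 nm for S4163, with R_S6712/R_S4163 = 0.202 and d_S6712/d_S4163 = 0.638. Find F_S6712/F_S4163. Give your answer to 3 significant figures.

70.5

Wien's law: T_S6712/T_S4163 = λ_S4163/λ_S6712 = 1730/336 = 5.149.
L_S6712/L_S4163 = (R_S6712/R_S4163)²(T_S6712/T_S4163)⁴ = (0.202)²(5.149)⁴ = 28.68.
F_S6712/F_S4163 = (L_S6712/L_S4163)/(d_S6712/d_S4163)² = 28.68/(0.638)² = 70.45.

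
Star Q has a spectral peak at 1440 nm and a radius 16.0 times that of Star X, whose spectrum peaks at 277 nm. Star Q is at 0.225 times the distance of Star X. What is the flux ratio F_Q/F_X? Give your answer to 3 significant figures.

6.92

Wien's law: T_Q/T_X = λ_X/λ_Q = 277/1440 = 0.1924.
L_Q/L_X = (R_Q/R_X)²(T_Q/T_X)⁴ = (16.0)²(0.1924)⁴ = 0.3505.
F_Q/F_X = (L_Q/L_X)/(d_Q/d_X)² = 0.3505/(0.225)² = 6.924.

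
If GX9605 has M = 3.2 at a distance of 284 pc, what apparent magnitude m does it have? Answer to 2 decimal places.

m = M + 5 log₁₀(d/10 pc) = 3.2 + 5 log₁₀(284/10)
  = 3.2 + 5 × 1.453 = 3.2 + 7.27 = 10.47.

10.47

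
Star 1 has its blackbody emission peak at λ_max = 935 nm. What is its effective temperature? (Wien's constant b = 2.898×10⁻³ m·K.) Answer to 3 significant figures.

3.10×10^3 K

T = b/λ_max = 2.898×10⁻³ / (935×10⁻⁹) = 3099 K.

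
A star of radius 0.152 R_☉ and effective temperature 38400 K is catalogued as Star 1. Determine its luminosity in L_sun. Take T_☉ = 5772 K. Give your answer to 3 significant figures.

L/L_☉ = (R/R_☉)² (T/T_☉)⁴ = (0.152)² × (38400/5772)⁴
       = 0.02310 × (6.653)⁴ = 0.02310 × 1959 = 45.26.

45.3 L_sun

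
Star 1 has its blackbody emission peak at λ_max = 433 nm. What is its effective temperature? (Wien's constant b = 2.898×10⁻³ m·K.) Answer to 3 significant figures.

T = b/λ_max = 2.898×10⁻³ / (433×10⁻⁹) = 6693 K.

6.69×10^3 K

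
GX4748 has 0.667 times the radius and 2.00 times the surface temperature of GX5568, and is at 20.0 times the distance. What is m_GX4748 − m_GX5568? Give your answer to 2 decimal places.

L_GX4748/L_GX5568 = (0.667)²(2.00)⁴ = 7.118.
F_GX4748/F_GX5568 = (L_GX4748/L_GX5568)/(d_GX4748/d_GX5568)² = 7.118/400.0 = 0.01780.
m_GX4748 − m_GX5568 = −2.5 log₁₀(0.01780) = 4.37.

4.37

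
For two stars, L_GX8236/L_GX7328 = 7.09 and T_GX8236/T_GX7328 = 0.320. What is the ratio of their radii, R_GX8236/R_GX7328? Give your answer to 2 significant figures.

L ∝ R²T⁴ gives R ∝ √L / T², so
R_GX8236/R_GX7328 = √(7.09) / (0.320)² = 2.663 / 0.1024 = 26.00.

26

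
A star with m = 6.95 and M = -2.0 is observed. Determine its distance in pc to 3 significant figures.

m − M = 5 log₁₀(d/10 pc)
6.95 − (-2.0) = 8.95 = 5 log₁₀(d/10)
d = 10 × 10^(8.95/5) = 10 × 10^1.790 = 616.6 pc.

617 pc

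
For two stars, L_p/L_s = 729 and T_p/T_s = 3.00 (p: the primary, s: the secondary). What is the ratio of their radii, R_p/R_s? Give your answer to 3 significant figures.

L ∝ R²T⁴ gives R ∝ √L / T², so
R_p/R_s = √(729) / (3.00)² = 27.00 / 9.000 = 3.000.

3.00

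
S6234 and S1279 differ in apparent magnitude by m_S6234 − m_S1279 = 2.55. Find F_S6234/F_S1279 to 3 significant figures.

F_S6234/F_S1279 = 10^(−(m_S6234 − m_S1279)/2.5) = 10^(-2.55/2.5) = 10^-1.020 = 0.09550.

0.0955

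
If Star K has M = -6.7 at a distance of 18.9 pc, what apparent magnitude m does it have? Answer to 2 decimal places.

-5.32

m = M + 5 log₁₀(d/10 pc) = -6.7 + 5 log₁₀(18.9/10)
  = -6.7 + 5 × 0.276 = -6.7 + 1.38 = -5.32.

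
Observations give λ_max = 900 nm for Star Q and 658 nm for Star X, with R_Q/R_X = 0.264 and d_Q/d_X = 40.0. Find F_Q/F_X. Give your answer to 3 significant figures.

1.24×10^-5

Wien's law: T_Q/T_X = λ_X/λ_Q = 658/900 = 0.7311.
L_Q/L_X = (R_Q/R_X)²(T_Q/T_X)⁴ = (0.264)²(0.7311)⁴ = 0.01991.
F_Q/F_X = (L_Q/L_X)/(d_Q/d_X)² = 0.01991/(40.0)² = 1.245×10^-5.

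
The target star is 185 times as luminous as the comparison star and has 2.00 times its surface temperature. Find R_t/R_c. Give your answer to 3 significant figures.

3.40

L ∝ R²T⁴ gives R ∝ √L / T², so
R_t/R_c = √(185) / (2.00)² = 13.60 / 4.000 = 3.400.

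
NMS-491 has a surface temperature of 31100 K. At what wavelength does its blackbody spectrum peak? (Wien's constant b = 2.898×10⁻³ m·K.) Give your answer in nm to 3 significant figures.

λ_max = b/T = 2.898×10⁻³ / 31100 = 9.32×10^-8 m = 93.18 nm.

93.2 nm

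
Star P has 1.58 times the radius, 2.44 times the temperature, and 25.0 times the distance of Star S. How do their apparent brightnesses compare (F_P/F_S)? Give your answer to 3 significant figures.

0.142

L_P/L_S = (R_P/R_S)²(T_P/T_S)⁴ = (1.58)² × (2.44)⁴ = 88.49.
F_P/F_S = (L_P/L_S)/(d_P/d_S)² = 88.49 / (25.0)² = 0.1416.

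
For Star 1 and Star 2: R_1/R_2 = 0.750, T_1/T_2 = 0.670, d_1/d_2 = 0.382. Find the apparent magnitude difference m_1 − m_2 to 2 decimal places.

0.27

L_1/L_2 = (0.750)²(0.670)⁴ = 0.1134.
F_1/F_2 = (L_1/L_2)/(d_1/d_2)² = 0.1134/0.1459 = 0.7768.
m_1 − m_2 = −2.5 log₁₀(0.7768) = 0.27.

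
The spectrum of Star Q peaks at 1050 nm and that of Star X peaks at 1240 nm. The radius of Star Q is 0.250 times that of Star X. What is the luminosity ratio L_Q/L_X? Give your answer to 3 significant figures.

Wien's law gives T ∝ 1/λ_max, so T_Q/T_X = λ_X/λ_Q = 1240/1050 = 1.181.
Then L ∝ R²T⁴ gives L_Q/L_X = (0.250)² × (1.181)⁴ = 0.06250 × 1.945 = 0.1216.

0.122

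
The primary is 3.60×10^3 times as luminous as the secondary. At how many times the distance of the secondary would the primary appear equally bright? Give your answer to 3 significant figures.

60.0

Equal flux requires L_p/d_p² = L_s/d_s², so d_p/d_s = √(L_p/L_s)
= √(3.60×10^3) = 60.00.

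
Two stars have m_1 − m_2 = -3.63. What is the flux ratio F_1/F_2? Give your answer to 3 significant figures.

28.3

F_1/F_2 = 10^(−(m_1 − m_2)/2.5) = 10^(3.63/2.5) = 10^1.452 = 28.31.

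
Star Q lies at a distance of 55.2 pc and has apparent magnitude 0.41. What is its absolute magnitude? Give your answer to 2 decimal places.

-3.30

M = m − 5 log₁₀(d/10 pc) = 0.41 − 5 log₁₀(55.2/10)
  = 0.41 − 5 × 0.742 = 0.41 − 3.71 = -3.30.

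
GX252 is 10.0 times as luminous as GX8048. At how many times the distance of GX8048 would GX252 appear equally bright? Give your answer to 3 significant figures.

3.16

Equal flux requires L_GX252/d_GX252² = L_GX8048/d_GX8048², so d_GX252/d_GX8048 = √(L_GX252/L_GX8048)
= √(10.0) = 3.162.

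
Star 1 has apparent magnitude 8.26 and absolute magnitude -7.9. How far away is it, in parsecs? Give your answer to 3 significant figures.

1.71×10^4 pc

m − M = 5 log₁₀(d/10 pc)
8.26 − (-7.9) = 16.16 = 5 log₁₀(d/10)
d = 10 × 10^(16.16/5) = 10 × 10^3.232 = 1.706×10^4 pc.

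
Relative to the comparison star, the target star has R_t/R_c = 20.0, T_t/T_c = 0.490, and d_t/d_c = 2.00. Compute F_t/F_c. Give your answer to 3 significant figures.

L_t/L_c = (R_t/R_c)²(T_t/T_c)⁴ = (20.0)² × (0.490)⁴ = 23.06.
F_t/F_c = (L_t/L_c)/(d_t/d_c)² = 23.06 / (2.00)² = 5.765.

5.76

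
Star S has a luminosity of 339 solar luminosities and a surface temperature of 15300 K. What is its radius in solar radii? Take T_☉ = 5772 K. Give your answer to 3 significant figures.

R/R_☉ = √(L/L_☉) / (T/T_☉)² = √(339) / (2.651)²
       = 18.41 / 7.026 = 2.620.

2.62 solar radii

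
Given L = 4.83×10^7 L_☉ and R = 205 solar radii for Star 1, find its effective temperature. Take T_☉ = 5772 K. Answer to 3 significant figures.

T/T_☉ = (L/L_☉)^(1/4) / (R/R_☉)^(1/2)
T = 5772 × (4.83×10^7)^(1/4) / √(205) = 5772 × 83.37 / 14.32 = 3.361×10^4 K.

3.36×10^4 K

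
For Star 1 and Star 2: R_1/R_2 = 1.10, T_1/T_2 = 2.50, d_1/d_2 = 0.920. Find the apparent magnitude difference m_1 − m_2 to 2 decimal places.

L_1/L_2 = (1.10)²(2.50)⁴ = 47.27.
F_1/F_2 = (L_1/L_2)/(d_1/d_2)² = 47.27/0.8464 = 55.84.
m_1 − m_2 = −2.5 log₁₀(55.84) = -4.37.

-4.37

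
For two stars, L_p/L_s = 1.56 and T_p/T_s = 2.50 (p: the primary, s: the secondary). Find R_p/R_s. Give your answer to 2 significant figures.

0.20

L ∝ R²T⁴ gives R ∝ √L / T², so
R_p/R_s = √(1.56) / (2.50)² = 1.249 / 6.250 = 0.1998.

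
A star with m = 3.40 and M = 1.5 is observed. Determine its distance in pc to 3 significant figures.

24.0 pc

m − M = 5 log₁₀(d/10 pc)
3.40 − (1.5) = 1.90 = 5 log₁₀(d/10)
d = 10 × 10^(1.90/5) = 10 × 10^0.380 = 23.99 pc.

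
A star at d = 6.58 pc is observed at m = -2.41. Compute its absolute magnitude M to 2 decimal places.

-1.50

M = m − 5 log₁₀(d/10 pc) = -2.41 − 5 log₁₀(6.58/10)
  = -2.41 − 5 × -0.182 = -2.41 − -0.91 = -1.50.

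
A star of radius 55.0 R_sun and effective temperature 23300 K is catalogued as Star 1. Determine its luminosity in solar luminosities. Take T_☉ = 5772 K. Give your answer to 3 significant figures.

L/L_☉ = (R/R_☉)² (T/T_☉)⁴ = (55.0)² × (23300/5772)⁴
       = 3025 × (4.037)⁴ = 3025 × 265.5 = 8.032×10^5.

8.03×10^5 solar luminosities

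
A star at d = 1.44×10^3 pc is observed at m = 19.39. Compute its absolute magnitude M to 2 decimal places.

M = m − 5 log₁₀(d/10 pc) = 19.39 − 5 log₁₀(1.44×10^3/10)
  = 19.39 − 5 × 2.158 = 19.39 − 10.79 = 8.60.

8.60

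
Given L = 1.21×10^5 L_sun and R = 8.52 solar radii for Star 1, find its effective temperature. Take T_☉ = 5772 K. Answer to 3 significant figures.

3.69×10^4 K

T/T_☉ = (L/L_☉)^(1/4) / (R/R_☉)^(1/2)
T = 5772 × (1.21×10^5)^(1/4) / √(8.52) = 5772 × 18.65 / 2.919 = 3.688×10^4 K.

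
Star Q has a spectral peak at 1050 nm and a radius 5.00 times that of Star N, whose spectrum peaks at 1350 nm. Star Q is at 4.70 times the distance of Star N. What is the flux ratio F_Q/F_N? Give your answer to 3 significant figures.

Wien's law: T_Q/T_N = λ_N/λ_Q = 1350/1050 = 1.286.
L_Q/L_N = (R_Q/R_N)²(T_Q/T_N)⁴ = (5.00)²(1.286)⁴ = 68.32.
F_Q/F_N = (L_Q/L_N)/(d_Q/d_N)² = 68.32/(4.70)² = 3.093.

3.09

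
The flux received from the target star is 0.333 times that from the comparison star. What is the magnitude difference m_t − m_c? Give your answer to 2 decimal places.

1.19

m_t − m_c = −2.5 log₁₀(F_t/F_c) = −2.5 log₁₀(0.333) = −2.5 × (-0.478) = 1.194.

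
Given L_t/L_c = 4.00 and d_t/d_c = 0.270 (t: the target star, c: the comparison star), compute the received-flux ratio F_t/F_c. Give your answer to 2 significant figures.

F = L/(4πd²), so F_t/F_c = (L_t/L_c) / (d_t/d_c)²
= 4.00 / (0.270)² = 4.00 / 0.07290 = 54.87.

55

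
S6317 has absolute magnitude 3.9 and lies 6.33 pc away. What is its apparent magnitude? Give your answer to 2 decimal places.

2.91

m = M + 5 log₁₀(d/10 pc) = 3.9 + 5 log₁₀(6.33/10)
  = 3.9 + 5 × -0.199 = 3.9 + -0.99 = 2.91.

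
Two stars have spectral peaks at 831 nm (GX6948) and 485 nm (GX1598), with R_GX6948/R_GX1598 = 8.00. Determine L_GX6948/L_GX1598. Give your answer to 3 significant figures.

Wien's law gives T ∝ 1/λ_max, so T_GX6948/T_GX1598 = λ_GX1598/λ_GX6948 = 485/831 = 0.5836.
Then L ∝ R²T⁴ gives L_GX6948/L_GX1598 = (8.00)² × (0.5836)⁴ = 64.00 × 0.1160 = 7.426.

7.43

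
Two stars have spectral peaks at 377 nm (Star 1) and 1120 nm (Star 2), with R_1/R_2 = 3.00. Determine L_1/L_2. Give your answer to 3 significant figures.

701

Wien's law gives T ∝ 1/λ_max, so T_1/T_2 = λ_2/λ_1 = 1120/377 = 2.971.
Then L ∝ R²T⁴ gives L_1/L_2 = (3.00)² × (2.971)⁴ = 9.000 × 77.89 = 701.1.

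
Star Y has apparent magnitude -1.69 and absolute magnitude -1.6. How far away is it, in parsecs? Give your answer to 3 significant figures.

9.59 pc

m − M = 5 log₁₀(d/10 pc)
-1.69 − (-1.6) = -0.09 = 5 log₁₀(d/10)
d = 10 × 10^(-0.09/5) = 10 × 10^-0.018 = 9.594 pc.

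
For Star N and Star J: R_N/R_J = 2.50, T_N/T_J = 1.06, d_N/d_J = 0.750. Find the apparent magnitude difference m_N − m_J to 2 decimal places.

-2.87

L_N/L_J = (2.50)²(1.06)⁴ = 7.890.
F_N/F_J = (L_N/L_J)/(d_N/d_J)² = 7.890/0.5625 = 14.03.
m_N − m_J = −2.5 log₁₀(14.03) = -2.87.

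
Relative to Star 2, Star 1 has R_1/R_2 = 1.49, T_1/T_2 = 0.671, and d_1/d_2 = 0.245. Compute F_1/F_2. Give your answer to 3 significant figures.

7.50

L_1/L_2 = (R_1/R_2)²(T_1/T_2)⁴ = (1.49)² × (0.671)⁴ = 0.4501.
F_1/F_2 = (L_1/L_2)/(d_1/d_2)² = 0.4501 / (0.245)² = 7.498.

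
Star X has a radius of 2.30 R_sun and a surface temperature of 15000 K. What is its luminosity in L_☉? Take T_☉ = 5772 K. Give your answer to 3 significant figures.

241 L_☉

L/L_☉ = (R/R_☉)² (T/T_☉)⁴ = (2.30)² × (15000/5772)⁴
       = 5.290 × (2.599)⁴ = 5.290 × 45.61 = 241.3.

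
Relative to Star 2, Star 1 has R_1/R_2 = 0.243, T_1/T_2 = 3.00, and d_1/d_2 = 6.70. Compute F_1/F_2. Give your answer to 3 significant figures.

0.107

L_1/L_2 = (R_1/R_2)²(T_1/T_2)⁴ = (0.243)² × (3.00)⁴ = 4.783.
F_1/F_2 = (L_1/L_2)/(d_1/d_2)² = 4.783 / (6.70)² = 0.1065.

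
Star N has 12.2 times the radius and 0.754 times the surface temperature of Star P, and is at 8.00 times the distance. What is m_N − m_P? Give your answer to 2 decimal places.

L_N/L_P = (12.2)²(0.754)⁴ = 48.11.
F_N/F_P = (L_N/L_P)/(d_N/d_P)² = 48.11/64.00 = 0.7517.
m_N − m_P = −2.5 log₁₀(0.7517) = 0.31.

0.31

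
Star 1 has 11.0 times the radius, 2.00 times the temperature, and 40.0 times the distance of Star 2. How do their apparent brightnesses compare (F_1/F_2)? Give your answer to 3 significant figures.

1.21

L_1/L_2 = (R_1/R_2)²(T_1/T_2)⁴ = (11.0)² × (2.00)⁴ = 1936.
F_1/F_2 = (L_1/L_2)/(d_1/d_2)² = 1936 / (40.0)² = 1.210.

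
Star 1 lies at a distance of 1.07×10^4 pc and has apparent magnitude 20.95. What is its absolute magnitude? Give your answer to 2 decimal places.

5.80

M = m − 5 log₁₀(d/10 pc) = 20.95 − 5 log₁₀(1.07×10^4/10)
  = 20.95 − 5 × 3.029 = 20.95 − 15.15 = 5.80.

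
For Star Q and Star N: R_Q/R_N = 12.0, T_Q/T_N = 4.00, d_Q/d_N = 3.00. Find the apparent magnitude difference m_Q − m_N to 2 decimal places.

-9.03

L_Q/L_N = (12.0)²(4.00)⁴ = 3.686×10^4.
F_Q/F_N = (L_Q/L_N)/(d_Q/d_N)² = 3.686×10^4/9.000 = 4096.
m_Q − m_N = −2.5 log₁₀(4096) = -9.03.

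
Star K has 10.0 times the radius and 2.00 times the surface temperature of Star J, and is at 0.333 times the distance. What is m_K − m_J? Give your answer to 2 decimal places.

L_K/L_J = (10.0)²(2.00)⁴ = 1600.
F_K/F_J = (L_K/L_J)/(d_K/d_J)² = 1600/0.1109 = 1.443×10^4.
m_K − m_J = −2.5 log₁₀(1.443×10^4) = -10.40.

-10.40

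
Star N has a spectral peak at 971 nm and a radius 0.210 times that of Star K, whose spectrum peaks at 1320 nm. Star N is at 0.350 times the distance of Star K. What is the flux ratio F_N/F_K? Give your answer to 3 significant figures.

Wien's law: T_N/T_K = λ_K/λ_N = 1320/971 = 1.359.
L_N/L_K = (R_N/R_K)²(T_N/T_K)⁴ = (0.210)²(1.359)⁴ = 0.1506.
F_N/F_K = (L_N/L_K)/(d_N/d_K)² = 0.1506/(0.350)² = 1.229.

1.23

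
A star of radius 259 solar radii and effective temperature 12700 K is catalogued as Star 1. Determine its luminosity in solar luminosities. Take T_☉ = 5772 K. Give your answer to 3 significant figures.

L/L_☉ = (R/R_☉)² (T/T_☉)⁴ = (259)² × (12700/5772)⁴
       = 6.708×10^4 × (2.200)⁴ = 6.708×10^4 × 23.44 = 1.572×10^6.

1.57×10^6 solar luminosities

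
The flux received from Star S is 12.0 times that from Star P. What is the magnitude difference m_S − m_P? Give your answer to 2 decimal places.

-2.70

m_S − m_P = −2.5 log₁₀(F_S/F_P) = −2.5 log₁₀(12.0) = −2.5 × (1.079) = -2.698.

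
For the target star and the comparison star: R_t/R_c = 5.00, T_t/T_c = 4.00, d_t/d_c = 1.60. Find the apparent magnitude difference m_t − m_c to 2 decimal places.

-8.49

L_t/L_c = (5.00)²(4.00)⁴ = 6400.
F_t/F_c = (L_t/L_c)/(d_t/d_c)² = 6400/2.560 = 2500.
m_t − m_c = −2.5 log₁₀(2500) = -8.49.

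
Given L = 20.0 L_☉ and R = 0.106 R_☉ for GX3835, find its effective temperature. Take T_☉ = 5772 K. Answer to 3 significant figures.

T/T_☉ = (L/L_☉)^(1/4) / (R/R_☉)^(1/2)
T = 5772 × (20.0)^(1/4) / √(0.106) = 5772 × 2.115 / 0.3256 = 3.749×10^4 K.

3.75×10^4 K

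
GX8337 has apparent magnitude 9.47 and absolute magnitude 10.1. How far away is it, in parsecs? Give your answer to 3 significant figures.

7.48 pc

m − M = 5 log₁₀(d/10 pc)
9.47 − (10.1) = -0.63 = 5 log₁₀(d/10)
d = 10 × 10^(-0.63/5) = 10 × 10^-0.126 = 7.482 pc.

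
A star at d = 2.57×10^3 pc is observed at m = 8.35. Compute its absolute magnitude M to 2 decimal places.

M = m − 5 log₁₀(d/10 pc) = 8.35 − 5 log₁₀(2.57×10^3/10)
  = 8.35 − 5 × 2.410 = 8.35 − 12.05 = -3.70.

-3.70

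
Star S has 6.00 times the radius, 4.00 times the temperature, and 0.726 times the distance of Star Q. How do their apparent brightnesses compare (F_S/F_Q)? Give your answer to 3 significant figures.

1.75×10^4

L_S/L_Q = (R_S/R_Q)²(T_S/T_Q)⁴ = (6.00)² × (4.00)⁴ = 9216.
F_S/F_Q = (L_S/L_Q)/(d_S/d_Q)² = 9216 / (0.726)² = 1.749×10^4.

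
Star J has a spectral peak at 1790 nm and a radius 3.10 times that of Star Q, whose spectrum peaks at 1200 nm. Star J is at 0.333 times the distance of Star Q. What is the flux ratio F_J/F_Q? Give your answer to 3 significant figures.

17.5

Wien's law: T_J/T_Q = λ_Q/λ_J = 1200/1790 = 0.6704.
L_J/L_Q = (R_J/R_Q)²(T_J/T_Q)⁴ = (3.10)²(0.6704)⁴ = 1.941.
F_J/F_Q = (L_J/L_Q)/(d_J/d_Q)² = 1.941/(0.333)² = 17.50.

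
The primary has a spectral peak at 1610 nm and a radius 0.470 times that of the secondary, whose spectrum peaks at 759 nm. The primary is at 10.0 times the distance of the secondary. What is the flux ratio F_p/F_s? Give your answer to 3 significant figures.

1.09×10^-4

Wien's law: T_p/T_s = λ_s/λ_p = 759/1610 = 0.4714.
L_p/L_s = (R_p/R_s)²(T_p/T_s)⁴ = (0.470)²(0.4714)⁴ = 0.01091.
F_p/F_s = (L_p/L_s)/(d_p/d_s)² = 0.01091/(10.0)² = 1.091×10^-4.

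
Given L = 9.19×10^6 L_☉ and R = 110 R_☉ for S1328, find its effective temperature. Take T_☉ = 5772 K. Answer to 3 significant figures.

3.03×10^4 K

T/T_☉ = (L/L_☉)^(1/4) / (R/R_☉)^(1/2)
T = 5772 × (9.19×10^6)^(1/4) / √(110) = 5772 × 55.06 / 10.49 = 3.030×10^4 K.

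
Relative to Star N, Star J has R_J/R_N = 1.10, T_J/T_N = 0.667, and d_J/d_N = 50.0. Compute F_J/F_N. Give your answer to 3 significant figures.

9.58×10^-5

L_J/L_N = (R_J/R_N)²(T_J/T_N)⁴ = (1.10)² × (0.667)⁴ = 0.2395.
F_J/F_N = (L_J/L_N)/(d_J/d_N)² = 0.2395 / (50.0)² = 9.580×10^-5.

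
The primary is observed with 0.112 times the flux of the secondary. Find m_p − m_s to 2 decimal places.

m_p − m_s = −2.5 log₁₀(F_p/F_s) = −2.5 log₁₀(0.112) = −2.5 × (-0.951) = 2.377.

2.38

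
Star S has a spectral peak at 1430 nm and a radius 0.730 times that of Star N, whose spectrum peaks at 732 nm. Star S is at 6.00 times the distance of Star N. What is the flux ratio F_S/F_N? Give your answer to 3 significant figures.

Wien's law: T_S/T_N = λ_N/λ_S = 732/1430 = 0.5119.
L_S/L_N = (R_S/R_N)²(T_S/T_N)⁴ = (0.730)²(0.5119)⁴ = 0.03659.
F_S/F_N = (L_S/L_N)/(d_S/d_N)² = 0.03659/(6.00)² = 0.001016.

0.00102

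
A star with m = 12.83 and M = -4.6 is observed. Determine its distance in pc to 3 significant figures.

3.06×10^4 pc

m − M = 5 log₁₀(d/10 pc)
12.83 − (-4.6) = 17.43 = 5 log₁₀(d/10)
d = 10 × 10^(17.43/5) = 10 × 10^3.486 = 3.062×10^4 pc.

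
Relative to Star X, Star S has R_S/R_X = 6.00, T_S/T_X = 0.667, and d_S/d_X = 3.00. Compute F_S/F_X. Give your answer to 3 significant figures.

0.792

L_S/L_X = (R_S/R_X)²(T_S/T_X)⁴ = (6.00)² × (0.667)⁴ = 7.125.
F_S/F_X = (L_S/L_X)/(d_S/d_X)² = 7.125 / (3.00)² = 0.7917.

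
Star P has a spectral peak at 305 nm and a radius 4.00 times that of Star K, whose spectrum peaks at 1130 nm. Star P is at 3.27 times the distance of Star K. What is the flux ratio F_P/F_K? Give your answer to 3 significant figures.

Wien's law: T_P/T_K = λ_K/λ_P = 1130/305 = 3.705.
L_P/L_K = (R_P/R_K)²(T_P/T_K)⁴ = (4.00)²(3.705)⁴ = 3015.
F_P/F_K = (L_P/L_K)/(d_P/d_K)² = 3015/(3.27)² = 281.9.

282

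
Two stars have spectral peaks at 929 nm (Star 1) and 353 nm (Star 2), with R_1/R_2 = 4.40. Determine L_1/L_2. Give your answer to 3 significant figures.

Wien's law gives T ∝ 1/λ_max, so T_1/T_2 = λ_2/λ_1 = 353/929 = 0.3800.
Then L ∝ R²T⁴ gives L_1/L_2 = (4.40)² × (0.3800)⁴ = 19.36 × 0.02085 = 0.4036.

0.404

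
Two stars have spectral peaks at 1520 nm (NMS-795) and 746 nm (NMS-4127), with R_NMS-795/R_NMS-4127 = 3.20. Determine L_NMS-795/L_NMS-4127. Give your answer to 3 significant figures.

0.594

Wien's law gives T ∝ 1/λ_max, so T_NMS-795/T_NMS-4127 = λ_NMS-4127/λ_NMS-795 = 746/1520 = 0.4908.
Then L ∝ R²T⁴ gives L_NMS-795/L_NMS-4127 = (3.20)² × (0.4908)⁴ = 10.24 × 0.05802 = 0.5941.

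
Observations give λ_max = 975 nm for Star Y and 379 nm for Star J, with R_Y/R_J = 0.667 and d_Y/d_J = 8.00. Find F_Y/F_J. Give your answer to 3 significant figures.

1.59×10^-4

Wien's law: T_Y/T_J = λ_J/λ_Y = 379/975 = 0.3887.
L_Y/L_J = (R_Y/R_J)²(T_Y/T_J)⁴ = (0.667)²(0.3887)⁴ = 0.01016.
F_Y/F_J = (L_Y/L_J)/(d_Y/d_J)² = 0.01016/(8.00)² = 1.587×10^-4.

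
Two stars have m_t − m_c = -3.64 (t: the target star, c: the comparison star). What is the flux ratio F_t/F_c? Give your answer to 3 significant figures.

28.6

F_t/F_c = 10^(−(m_t − m_c)/2.5) = 10^(3.64/2.5) = 10^1.456 = 28.58.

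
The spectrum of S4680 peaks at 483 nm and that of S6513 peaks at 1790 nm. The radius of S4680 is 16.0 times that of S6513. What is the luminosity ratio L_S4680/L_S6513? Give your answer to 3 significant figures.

4.83×10^4

Wien's law gives T ∝ 1/λ_max, so T_S4680/T_S6513 = λ_S6513/λ_S4680 = 1790/483 = 3.706.
Then L ∝ R²T⁴ gives L_S4680/L_S6513 = (16.0)² × (3.706)⁴ = 256.0 × 188.6 = 4.829×10^4.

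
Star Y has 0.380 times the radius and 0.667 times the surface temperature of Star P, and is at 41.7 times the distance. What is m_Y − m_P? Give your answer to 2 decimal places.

11.96

L_Y/L_P = (0.380)²(0.667)⁴ = 0.02858.
F_Y/F_P = (L_Y/L_P)/(d_Y/d_P)² = 0.02858/1739 = 1.644×10^-5.
m_Y − m_P = −2.5 log₁₀(1.644×10^-5) = 11.96.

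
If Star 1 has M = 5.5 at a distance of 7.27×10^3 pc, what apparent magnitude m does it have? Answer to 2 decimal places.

m = M + 5 log₁₀(d/10 pc) = 5.5 + 5 log₁₀(7.27×10^3/10)
  = 5.5 + 5 × 2.862 = 5.5 + 14.31 = 19.81.

19.81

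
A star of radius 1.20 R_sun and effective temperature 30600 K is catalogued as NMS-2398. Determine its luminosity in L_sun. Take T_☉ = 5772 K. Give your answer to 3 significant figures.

L/L_☉ = (R/R_☉)² (T/T_☉)⁴ = (1.20)² × (30600/5772)⁴
       = 1.440 × (5.301)⁴ = 1.440 × 789.9 = 1137.

1.14×10^3 L_sun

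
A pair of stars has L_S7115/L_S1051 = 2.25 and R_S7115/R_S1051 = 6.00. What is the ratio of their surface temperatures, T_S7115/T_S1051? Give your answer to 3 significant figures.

0.500

L ∝ R²T⁴ gives T ∝ (L/R²)^(1/4), so
T_S7115/T_S1051 = (2.25 / 6.00²)^(1/4) = (0.06250)^(1/4) = 0.5000.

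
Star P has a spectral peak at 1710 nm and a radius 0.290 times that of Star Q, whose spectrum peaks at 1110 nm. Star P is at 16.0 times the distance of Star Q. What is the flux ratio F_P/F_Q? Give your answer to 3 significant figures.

Wien's law: T_P/T_Q = λ_Q/λ_P = 1110/1710 = 0.6491.
L_P/L_Q = (R_P/R_Q)²(T_P/T_Q)⁴ = (0.290)²(0.6491)⁴ = 0.01493.
F_P/F_Q = (L_P/L_Q)/(d_P/d_Q)² = 0.01493/(16.0)² = 5.833×10^-5.

5.83×10^-5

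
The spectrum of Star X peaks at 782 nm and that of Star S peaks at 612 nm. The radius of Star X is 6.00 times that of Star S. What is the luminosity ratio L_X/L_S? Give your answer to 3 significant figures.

Wien's law gives T ∝ 1/λ_max, so T_X/T_S = λ_S/λ_X = 612/782 = 0.7826.
Then L ∝ R²T⁴ gives L_X/L_S = (6.00)² × (0.7826)⁴ = 36.00 × 0.3751 = 13.50.

13.5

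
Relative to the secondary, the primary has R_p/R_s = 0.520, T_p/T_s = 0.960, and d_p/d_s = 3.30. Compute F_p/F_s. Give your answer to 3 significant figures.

0.0211

L_p/L_s = (R_p/R_s)²(T_p/T_s)⁴ = (0.520)² × (0.960)⁴ = 0.2297.
F_p/F_s = (L_p/L_s)/(d_p/d_s)² = 0.2297 / (3.30)² = 0.02109.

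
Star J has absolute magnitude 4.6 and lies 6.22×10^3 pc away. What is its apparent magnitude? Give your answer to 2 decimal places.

18.57

m = M + 5 log₁₀(d/10 pc) = 4.6 + 5 log₁₀(6.22×10^3/10)
  = 4.6 + 5 × 2.794 = 4.6 + 13.97 = 18.57.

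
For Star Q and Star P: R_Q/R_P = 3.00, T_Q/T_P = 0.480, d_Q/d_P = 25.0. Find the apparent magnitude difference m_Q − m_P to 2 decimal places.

L_Q/L_P = (3.00)²(0.480)⁴ = 0.4778.
F_Q/F_P = (L_Q/L_P)/(d_Q/d_P)² = 0.4778/625.0 = 7.644×10^-4.
m_Q − m_P = −2.5 log₁₀(7.644×10^-4) = 7.79.

7.79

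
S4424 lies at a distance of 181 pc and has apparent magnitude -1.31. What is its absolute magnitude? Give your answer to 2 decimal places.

-7.60

M = m − 5 log₁₀(d/10 pc) = -1.31 − 5 log₁₀(181/10)
  = -1.31 − 5 × 1.258 = -1.31 − 6.29 = -7.60.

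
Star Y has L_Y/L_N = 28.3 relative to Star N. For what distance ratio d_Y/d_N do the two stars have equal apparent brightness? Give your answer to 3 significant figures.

5.32

Equal flux requires L_Y/d_Y² = L_N/d_N², so d_Y/d_N = √(L_Y/L_N)
= √(28.3) = 5.320.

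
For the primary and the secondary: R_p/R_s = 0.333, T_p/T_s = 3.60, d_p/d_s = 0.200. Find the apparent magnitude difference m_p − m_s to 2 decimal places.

-6.67

L_p/L_s = (0.333)²(3.60)⁴ = 18.63.
F_p/F_s = (L_p/L_s)/(d_p/d_s)² = 18.63/0.04000 = 465.6.
m_p − m_s = −2.5 log₁₀(465.6) = -6.67.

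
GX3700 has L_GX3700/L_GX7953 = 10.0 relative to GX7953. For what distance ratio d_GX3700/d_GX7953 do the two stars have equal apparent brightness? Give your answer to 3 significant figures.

3.16

Equal flux requires L_GX3700/d_GX3700² = L_GX7953/d_GX7953², so d_GX3700/d_GX7953 = √(L_GX3700/L_GX7953)
= √(10.0) = 3.162.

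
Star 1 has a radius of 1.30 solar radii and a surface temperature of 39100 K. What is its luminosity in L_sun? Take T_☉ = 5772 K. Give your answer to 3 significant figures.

3.56×10^3 L_sun

L/L_☉ = (R/R_☉)² (T/T_☉)⁴ = (1.30)² × (39100/5772)⁴
       = 1.690 × (6.774)⁴ = 1.690 × 2106 = 3559.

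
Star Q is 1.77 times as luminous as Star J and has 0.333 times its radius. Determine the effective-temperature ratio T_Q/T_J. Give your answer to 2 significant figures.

2.0

L ∝ R²T⁴ gives T ∝ (L/R²)^(1/4), so
T_Q/T_J = (1.77 / 0.333²)^(1/4) = (15.96)^(1/4) = 1.999.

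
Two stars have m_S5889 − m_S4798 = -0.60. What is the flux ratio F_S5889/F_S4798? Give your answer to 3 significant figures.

1.74

F_S5889/F_S4798 = 10^(−(m_S5889 − m_S4798)/2.5) = 10^(0.60/2.5) = 10^0.240 = 1.738.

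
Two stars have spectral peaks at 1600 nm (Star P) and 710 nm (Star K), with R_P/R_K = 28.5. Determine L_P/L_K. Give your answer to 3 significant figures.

Wien's law gives T ∝ 1/λ_max, so T_P/T_K = λ_K/λ_P = 710/1600 = 0.4437.
Then L ∝ R²T⁴ gives L_P/L_K = (28.5)² × (0.4437)⁴ = 812.2 × 0.03878 = 31.50.

31.5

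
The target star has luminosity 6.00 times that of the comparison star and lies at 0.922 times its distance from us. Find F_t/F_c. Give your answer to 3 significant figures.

7.06

F = L/(4πd²), so F_t/F_c = (L_t/L_c) / (d_t/d_c)²
= 6.00 / (0.922)² = 6.00 / 0.8501 = 7.058.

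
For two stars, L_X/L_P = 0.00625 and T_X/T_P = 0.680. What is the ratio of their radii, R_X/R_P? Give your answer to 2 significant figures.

0.17

L ∝ R²T⁴ gives R ∝ √L / T², so
R_X/R_P = √(0.00625) / (0.680)² = 0.07906 / 0.4624 = 0.1710.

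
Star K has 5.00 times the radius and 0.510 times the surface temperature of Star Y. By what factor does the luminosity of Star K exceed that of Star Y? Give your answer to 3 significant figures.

1.69

From the Stefan–Boltzmann law, L ∝ R²T⁴, so
L_K/L_Y = (R_K/R_Y)² (T_K/T_Y)⁴ = (5.00)² × (0.510)⁴ = 25.00 × 0.06765 = 1.691.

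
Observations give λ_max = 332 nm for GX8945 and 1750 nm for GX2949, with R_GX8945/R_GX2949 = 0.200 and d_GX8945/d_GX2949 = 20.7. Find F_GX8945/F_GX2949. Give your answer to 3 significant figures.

0.0721

Wien's law: T_GX8945/T_GX2949 = λ_GX2949/λ_GX8945 = 1750/332 = 5.271.
L_GX8945/L_GX2949 = (R_GX8945/R_GX2949)²(T_GX8945/T_GX2949)⁴ = (0.200)²(5.271)⁴ = 30.88.
F_GX8945/F_GX2949 = (L_GX8945/L_GX2949)/(d_GX8945/d_GX2949)² = 30.88/(20.7)² = 0.07206.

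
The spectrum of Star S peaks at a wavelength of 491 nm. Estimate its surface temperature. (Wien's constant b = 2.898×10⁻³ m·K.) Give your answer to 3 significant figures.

5.90×10^3 K

T = b/λ_max = 2.898×10⁻³ / (491×10⁻⁹) = 5902 K.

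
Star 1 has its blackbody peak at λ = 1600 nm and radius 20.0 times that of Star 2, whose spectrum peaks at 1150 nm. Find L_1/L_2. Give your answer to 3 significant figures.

107

Wien's law gives T ∝ 1/λ_max, so T_1/T_2 = λ_2/λ_1 = 1150/1600 = 0.7188.
Then L ∝ R²T⁴ gives L_1/L_2 = (20.0)² × (0.7188)⁴ = 400.0 × 0.2669 = 106.8.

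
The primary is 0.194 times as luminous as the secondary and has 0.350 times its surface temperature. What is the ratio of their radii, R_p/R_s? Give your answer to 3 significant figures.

L ∝ R²T⁴ gives R ∝ √L / T², so
R_p/R_s = √(0.194) / (0.350)² = 0.4405 / 0.1225 = 3.596.

3.60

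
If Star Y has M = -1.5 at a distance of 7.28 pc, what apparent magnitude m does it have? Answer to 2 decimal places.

-2.19

m = M + 5 log₁₀(d/10 pc) = -1.5 + 5 log₁₀(7.28/10)
  = -1.5 + 5 × -0.138 = -1.5 + -0.69 = -2.19.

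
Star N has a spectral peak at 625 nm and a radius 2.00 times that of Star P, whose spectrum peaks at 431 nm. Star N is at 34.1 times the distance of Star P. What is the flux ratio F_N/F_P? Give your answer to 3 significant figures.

7.78×10^-4

Wien's law: T_N/T_P = λ_P/λ_N = 431/625 = 0.6896.
L_N/L_P = (R_N/R_P)²(T_N/T_P)⁴ = (2.00)²(0.6896)⁴ = 0.9046.
F_N/F_P = (L_N/L_P)/(d_N/d_P)² = 0.9046/(34.1)² = 7.779×10^-4.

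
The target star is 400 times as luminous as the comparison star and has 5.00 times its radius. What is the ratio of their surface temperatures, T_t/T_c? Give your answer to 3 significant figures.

2.00

L ∝ R²T⁴ gives T ∝ (L/R²)^(1/4), so
T_t/T_c = (400 / 5.00²)^(1/4) = (16.00)^(1/4) = 2.000.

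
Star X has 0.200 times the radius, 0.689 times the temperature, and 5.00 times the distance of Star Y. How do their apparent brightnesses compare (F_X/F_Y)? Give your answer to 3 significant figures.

3.61×10^-4

L_X/L_Y = (R_X/R_Y)²(T_X/T_Y)⁴ = (0.200)² × (0.689)⁴ = 0.009014.
F_X/F_Y = (L_X/L_Y)/(d_X/d_Y)² = 0.009014 / (5.00)² = 3.606×10^-4.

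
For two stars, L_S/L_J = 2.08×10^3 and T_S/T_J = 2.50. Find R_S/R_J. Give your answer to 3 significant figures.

L ∝ R²T⁴ gives R ∝ √L / T², so
R_S/R_J = √(2.08×10^3) / (2.50)² = 45.61 / 6.250 = 7.297.

7.30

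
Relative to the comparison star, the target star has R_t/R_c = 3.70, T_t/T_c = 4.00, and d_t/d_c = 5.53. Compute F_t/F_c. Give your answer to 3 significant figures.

115

L_t/L_c = (R_t/R_c)²(T_t/T_c)⁴ = (3.70)² × (4.00)⁴ = 3505.
F_t/F_c = (L_t/L_c)/(d_t/d_c)² = 3505 / (5.53)² = 114.6.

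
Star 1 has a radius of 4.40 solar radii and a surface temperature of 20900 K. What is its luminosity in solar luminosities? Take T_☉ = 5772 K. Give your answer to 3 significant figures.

L/L_☉ = (R/R_☉)² (T/T_☉)⁴ = (4.40)² × (20900/5772)⁴
       = 19.36 × (3.621)⁴ = 19.36 × 171.9 = 3328.

3.33×10^3 solar luminosities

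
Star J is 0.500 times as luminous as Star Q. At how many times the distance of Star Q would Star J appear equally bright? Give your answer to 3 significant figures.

Equal flux requires L_J/d_J² = L_Q/d_Q², so d_J/d_Q = √(L_J/L_Q)
= √(0.500) = 0.7071.

0.707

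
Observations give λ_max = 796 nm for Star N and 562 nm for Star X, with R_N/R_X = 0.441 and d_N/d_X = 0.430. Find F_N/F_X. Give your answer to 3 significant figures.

0.261

Wien's law: T_N/T_X = λ_X/λ_N = 562/796 = 0.7060.
L_N/L_X = (R_N/R_X)²(T_N/T_X)⁴ = (0.441)²(0.7060)⁴ = 0.04832.
F_N/F_X = (L_N/L_X)/(d_N/d_X)² = 0.04832/(0.430)² = 0.2614.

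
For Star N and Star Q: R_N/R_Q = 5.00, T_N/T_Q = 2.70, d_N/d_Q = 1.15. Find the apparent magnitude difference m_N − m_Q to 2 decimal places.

-7.50

L_N/L_Q = (5.00)²(2.70)⁴ = 1329.
F_N/F_Q = (L_N/L_Q)/(d_N/d_Q)² = 1329/1.322 = 1005.
m_N − m_Q = −2.5 log₁₀(1005) = -7.50.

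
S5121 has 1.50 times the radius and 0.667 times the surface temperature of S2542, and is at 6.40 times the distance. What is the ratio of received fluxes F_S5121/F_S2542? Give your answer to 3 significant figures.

L_S5121/L_S2542 = (R_S5121/R_S2542)²(T_S5121/T_S2542)⁴ = (1.50)² × (0.667)⁴ = 0.4453.
F_S5121/F_S2542 = (L_S5121/L_S2542)/(d_S5121/d_S2542)² = 0.4453 / (6.40)² = 0.01087.

0.0109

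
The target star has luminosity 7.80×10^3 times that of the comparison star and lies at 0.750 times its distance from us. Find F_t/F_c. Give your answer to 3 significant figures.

1.39×10^4

F = L/(4πd²), so F_t/F_c = (L_t/L_c) / (d_t/d_c)²
= 7.80×10^3 / (0.750)² = 7.80×10^3 / 0.5625 = 1.387×10^4.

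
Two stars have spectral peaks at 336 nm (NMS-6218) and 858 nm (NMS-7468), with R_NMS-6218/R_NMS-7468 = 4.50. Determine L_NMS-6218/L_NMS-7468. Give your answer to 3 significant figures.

861

Wien's law gives T ∝ 1/λ_max, so T_NMS-6218/T_NMS-7468 = λ_NMS-7468/λ_NMS-6218 = 858/336 = 2.554.
Then L ∝ R²T⁴ gives L_NMS-6218/L_NMS-7468 = (4.50)² × (2.554)⁴ = 20.25 × 42.52 = 861.0.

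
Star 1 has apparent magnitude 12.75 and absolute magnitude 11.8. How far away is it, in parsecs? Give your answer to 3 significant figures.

m − M = 5 log₁₀(d/10 pc)
12.75 − (11.8) = 0.95 = 5 log₁₀(d/10)
d = 10 × 10^(0.95/5) = 10 × 10^0.190 = 15.49 pc.

15.5 pc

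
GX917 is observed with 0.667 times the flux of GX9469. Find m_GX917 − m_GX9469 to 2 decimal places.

0.44

m_GX917 − m_GX9469 = −2.5 log₁₀(F_GX917/F_GX9469) = −2.5 log₁₀(0.667) = −2.5 × (-0.176) = 0.440.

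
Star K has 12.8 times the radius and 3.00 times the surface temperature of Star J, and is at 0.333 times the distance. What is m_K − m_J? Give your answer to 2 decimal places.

L_K/L_J = (12.8)²(3.00)⁴ = 1.327×10^4.
F_K/F_J = (L_K/L_J)/(d_K/d_J)² = 1.327×10^4/0.1109 = 1.197×10^5.
m_K − m_J = −2.5 log₁₀(1.197×10^5) = -12.70.

-12.70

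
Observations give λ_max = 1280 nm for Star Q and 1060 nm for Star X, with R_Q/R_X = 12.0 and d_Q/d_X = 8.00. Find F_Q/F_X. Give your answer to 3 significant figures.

Wien's law: T_Q/T_X = λ_X/λ_Q = 1060/1280 = 0.8281.
L_Q/L_X = (R_Q/R_X)²(T_Q/T_X)⁴ = (12.0)²(0.8281)⁴ = 67.72.
F_Q/F_X = (L_Q/L_X)/(d_Q/d_X)² = 67.72/(8.00)² = 1.058.

1.06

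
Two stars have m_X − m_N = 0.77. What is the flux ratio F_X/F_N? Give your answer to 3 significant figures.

F_X/F_N = 10^(−(m_X − m_N)/2.5) = 10^(-0.77/2.5) = 10^-0.308 = 0.4920.

0.492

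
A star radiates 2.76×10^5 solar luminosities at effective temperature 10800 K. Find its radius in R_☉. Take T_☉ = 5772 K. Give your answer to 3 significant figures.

R/R_☉ = √(L/L_☉) / (T/T_☉)² = √(2.76×10^5) / (1.871)²
       = 525.4 / 3.501 = 150.1.

150 R_☉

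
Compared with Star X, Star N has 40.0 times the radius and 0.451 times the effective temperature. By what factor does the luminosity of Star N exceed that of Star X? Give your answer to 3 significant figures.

From the Stefan–Boltzmann law, L ∝ R²T⁴, so
L_N/L_X = (R_N/R_X)² (T_N/T_X)⁴ = (40.0)² × (0.451)⁴ = 1600 × 0.04137 = 66.20.

66.2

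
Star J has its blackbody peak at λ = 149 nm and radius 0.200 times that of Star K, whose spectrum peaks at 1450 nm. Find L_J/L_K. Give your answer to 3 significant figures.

359

Wien's law gives T ∝ 1/λ_max, so T_J/T_K = λ_K/λ_J = 1450/149 = 9.732.
Then L ∝ R²T⁴ gives L_J/L_K = (0.200)² × (9.732)⁴ = 0.04000 × 8969 = 358.7.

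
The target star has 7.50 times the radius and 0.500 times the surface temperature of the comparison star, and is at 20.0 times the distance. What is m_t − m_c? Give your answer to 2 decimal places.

L_t/L_c = (7.50)²(0.500)⁴ = 3.516.
F_t/F_c = (L_t/L_c)/(d_t/d_c)² = 3.516/400.0 = 0.008789.
m_t − m_c = −2.5 log₁₀(0.008789) = 5.14.

5.14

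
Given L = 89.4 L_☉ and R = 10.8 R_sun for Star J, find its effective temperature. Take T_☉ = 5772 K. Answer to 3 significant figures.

5.40×10^3 K

T/T_☉ = (L/L_☉)^(1/4) / (R/R_☉)^(1/2)
T = 5772 × (89.4)^(1/4) / √(10.8) = 5772 × 3.075 / 3.286 = 5401 K.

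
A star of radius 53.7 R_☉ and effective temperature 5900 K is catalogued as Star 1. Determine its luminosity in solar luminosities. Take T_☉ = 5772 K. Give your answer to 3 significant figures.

3.15×10^3 solar luminosities

L/L_☉ = (R/R_☉)² (T/T_☉)⁴ = (53.7)² × (5900/5772)⁴
       = 2884 × (1.022)⁴ = 2884 × 1.092 = 3148.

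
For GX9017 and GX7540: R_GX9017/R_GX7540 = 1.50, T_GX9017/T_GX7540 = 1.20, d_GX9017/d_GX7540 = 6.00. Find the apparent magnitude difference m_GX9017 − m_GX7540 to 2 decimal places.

L_GX9017/L_GX7540 = (1.50)²(1.20)⁴ = 4.666.
F_GX9017/F_GX7540 = (L_GX9017/L_GX7540)/(d_GX9017/d_GX7540)² = 4.666/36.00 = 0.1296.
m_GX9017 − m_GX7540 = −2.5 log₁₀(0.1296) = 2.22.

2.22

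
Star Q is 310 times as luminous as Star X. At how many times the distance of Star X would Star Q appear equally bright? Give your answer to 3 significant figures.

Equal flux requires L_Q/d_Q² = L_X/d_X², so d_Q/d_X = √(L_Q/L_X)
= √(310) = 17.61.

17.6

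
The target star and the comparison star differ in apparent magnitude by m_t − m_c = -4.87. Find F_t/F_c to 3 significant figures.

88.7

F_t/F_c = 10^(−(m_t − m_c)/2.5) = 10^(4.87/2.5) = 10^1.948 = 88.72.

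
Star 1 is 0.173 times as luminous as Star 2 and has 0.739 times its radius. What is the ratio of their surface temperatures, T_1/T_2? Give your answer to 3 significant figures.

0.750

L ∝ R²T⁴ gives T ∝ (L/R²)^(1/4), so
T_1/T_2 = (0.173 / 0.739²)^(1/4) = (0.3168)^(1/4) = 0.7502.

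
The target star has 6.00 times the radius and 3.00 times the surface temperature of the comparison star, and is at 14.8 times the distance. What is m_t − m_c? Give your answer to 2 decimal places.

L_t/L_c = (6.00)²(3.00)⁴ = 2916.
F_t/F_c = (L_t/L_c)/(d_t/d_c)² = 2916/219.0 = 13.31.
m_t − m_c = −2.5 log₁₀(13.31) = -2.81.

-2.81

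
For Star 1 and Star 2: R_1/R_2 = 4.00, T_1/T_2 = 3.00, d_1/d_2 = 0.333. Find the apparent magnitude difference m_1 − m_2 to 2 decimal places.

-10.17

L_1/L_2 = (4.00)²(3.00)⁴ = 1296.
F_1/F_2 = (L_1/L_2)/(d_1/d_2)² = 1296/0.1109 = 1.169×10^4.
m_1 − m_2 = −2.5 log₁₀(1.169×10^4) = -10.17.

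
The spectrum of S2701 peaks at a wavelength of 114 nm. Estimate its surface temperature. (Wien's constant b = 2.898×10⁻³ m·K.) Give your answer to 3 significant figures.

2.54×10^4 K

T = b/λ_max = 2.898×10⁻³ / (114×10⁻⁹) = 2.542×10^4 K.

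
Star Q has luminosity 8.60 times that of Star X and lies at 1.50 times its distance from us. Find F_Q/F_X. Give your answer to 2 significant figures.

F = L/(4πd²), so F_Q/F_X = (L_Q/L_X) / (d_Q/d_X)²
= 8.60 / (1.50)² = 8.60 / 2.250 = 3.822.

3.8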